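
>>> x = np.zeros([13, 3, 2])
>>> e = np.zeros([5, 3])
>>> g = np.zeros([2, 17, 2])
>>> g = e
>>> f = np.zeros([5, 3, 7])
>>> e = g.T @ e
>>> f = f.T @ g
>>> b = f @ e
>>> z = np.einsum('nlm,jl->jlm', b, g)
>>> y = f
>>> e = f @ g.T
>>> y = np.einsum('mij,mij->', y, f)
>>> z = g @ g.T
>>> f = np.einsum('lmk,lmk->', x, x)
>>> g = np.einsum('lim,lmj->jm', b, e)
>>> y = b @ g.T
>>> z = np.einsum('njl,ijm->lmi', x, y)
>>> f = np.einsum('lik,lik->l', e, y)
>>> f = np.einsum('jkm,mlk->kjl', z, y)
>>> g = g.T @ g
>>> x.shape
(13, 3, 2)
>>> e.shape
(7, 3, 5)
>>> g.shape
(3, 3)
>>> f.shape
(5, 2, 3)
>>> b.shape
(7, 3, 3)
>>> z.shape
(2, 5, 7)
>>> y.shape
(7, 3, 5)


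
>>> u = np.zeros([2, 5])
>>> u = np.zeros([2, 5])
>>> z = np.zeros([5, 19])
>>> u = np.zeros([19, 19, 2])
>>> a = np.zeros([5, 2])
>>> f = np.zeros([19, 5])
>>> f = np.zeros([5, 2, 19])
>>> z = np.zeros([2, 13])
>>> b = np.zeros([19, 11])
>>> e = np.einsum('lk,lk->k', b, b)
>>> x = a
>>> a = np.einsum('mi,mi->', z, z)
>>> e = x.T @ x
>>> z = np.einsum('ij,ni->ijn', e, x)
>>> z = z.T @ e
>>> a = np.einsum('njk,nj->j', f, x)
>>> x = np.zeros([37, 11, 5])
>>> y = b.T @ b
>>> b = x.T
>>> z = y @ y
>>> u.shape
(19, 19, 2)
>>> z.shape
(11, 11)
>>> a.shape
(2,)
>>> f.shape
(5, 2, 19)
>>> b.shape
(5, 11, 37)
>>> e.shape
(2, 2)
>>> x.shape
(37, 11, 5)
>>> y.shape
(11, 11)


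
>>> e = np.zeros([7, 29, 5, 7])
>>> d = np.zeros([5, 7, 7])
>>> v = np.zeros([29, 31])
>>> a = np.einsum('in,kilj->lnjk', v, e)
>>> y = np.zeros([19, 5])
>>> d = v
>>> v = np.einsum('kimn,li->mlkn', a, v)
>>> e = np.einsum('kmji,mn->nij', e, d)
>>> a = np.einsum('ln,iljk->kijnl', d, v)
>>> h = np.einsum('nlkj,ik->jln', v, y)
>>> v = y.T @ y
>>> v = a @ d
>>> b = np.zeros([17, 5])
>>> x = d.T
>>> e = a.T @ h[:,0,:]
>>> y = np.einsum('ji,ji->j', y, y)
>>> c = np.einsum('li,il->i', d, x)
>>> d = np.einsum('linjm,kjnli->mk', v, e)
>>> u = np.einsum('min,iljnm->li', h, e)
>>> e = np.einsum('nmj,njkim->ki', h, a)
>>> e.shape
(5, 31)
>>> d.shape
(31, 29)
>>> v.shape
(7, 7, 5, 31, 31)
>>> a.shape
(7, 7, 5, 31, 29)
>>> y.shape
(19,)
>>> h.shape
(7, 29, 7)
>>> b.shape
(17, 5)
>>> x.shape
(31, 29)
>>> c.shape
(31,)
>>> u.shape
(31, 29)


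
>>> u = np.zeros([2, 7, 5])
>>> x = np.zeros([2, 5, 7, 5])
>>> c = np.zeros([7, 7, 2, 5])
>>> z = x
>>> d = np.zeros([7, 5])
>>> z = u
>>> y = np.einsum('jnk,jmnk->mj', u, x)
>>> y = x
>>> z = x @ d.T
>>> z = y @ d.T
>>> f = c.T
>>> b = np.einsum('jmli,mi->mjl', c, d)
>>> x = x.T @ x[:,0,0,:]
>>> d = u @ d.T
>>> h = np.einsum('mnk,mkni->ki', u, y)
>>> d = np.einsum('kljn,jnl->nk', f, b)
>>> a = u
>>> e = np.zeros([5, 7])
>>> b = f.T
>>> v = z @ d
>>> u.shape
(2, 7, 5)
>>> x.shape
(5, 7, 5, 5)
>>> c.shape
(7, 7, 2, 5)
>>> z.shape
(2, 5, 7, 7)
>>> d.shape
(7, 5)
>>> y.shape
(2, 5, 7, 5)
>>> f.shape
(5, 2, 7, 7)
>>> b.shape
(7, 7, 2, 5)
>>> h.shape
(5, 5)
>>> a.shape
(2, 7, 5)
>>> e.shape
(5, 7)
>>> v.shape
(2, 5, 7, 5)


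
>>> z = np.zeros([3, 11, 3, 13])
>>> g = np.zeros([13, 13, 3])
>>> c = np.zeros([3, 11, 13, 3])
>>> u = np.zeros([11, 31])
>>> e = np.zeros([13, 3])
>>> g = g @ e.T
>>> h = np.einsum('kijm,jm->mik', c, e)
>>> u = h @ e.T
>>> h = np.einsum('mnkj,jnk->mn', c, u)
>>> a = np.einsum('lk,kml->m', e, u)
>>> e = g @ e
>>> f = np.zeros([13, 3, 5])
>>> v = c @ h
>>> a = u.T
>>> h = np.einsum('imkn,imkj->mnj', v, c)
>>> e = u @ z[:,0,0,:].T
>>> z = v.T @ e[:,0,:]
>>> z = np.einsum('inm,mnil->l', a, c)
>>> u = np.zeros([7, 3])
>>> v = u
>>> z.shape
(3,)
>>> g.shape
(13, 13, 13)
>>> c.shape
(3, 11, 13, 3)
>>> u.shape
(7, 3)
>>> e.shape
(3, 11, 3)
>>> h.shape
(11, 11, 3)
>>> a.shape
(13, 11, 3)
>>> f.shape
(13, 3, 5)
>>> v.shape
(7, 3)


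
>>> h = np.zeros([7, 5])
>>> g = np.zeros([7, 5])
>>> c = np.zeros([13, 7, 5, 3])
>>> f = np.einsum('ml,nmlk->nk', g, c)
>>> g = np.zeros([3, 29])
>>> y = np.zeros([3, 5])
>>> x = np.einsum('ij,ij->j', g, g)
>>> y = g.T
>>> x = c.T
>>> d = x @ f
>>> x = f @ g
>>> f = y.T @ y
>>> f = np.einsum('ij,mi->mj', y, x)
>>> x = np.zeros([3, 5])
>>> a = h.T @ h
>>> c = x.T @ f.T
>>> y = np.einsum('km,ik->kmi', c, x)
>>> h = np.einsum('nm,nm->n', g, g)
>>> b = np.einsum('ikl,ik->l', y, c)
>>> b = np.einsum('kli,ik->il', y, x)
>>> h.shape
(3,)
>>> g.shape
(3, 29)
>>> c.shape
(5, 13)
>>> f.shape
(13, 3)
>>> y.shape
(5, 13, 3)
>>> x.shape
(3, 5)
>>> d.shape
(3, 5, 7, 3)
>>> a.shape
(5, 5)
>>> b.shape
(3, 13)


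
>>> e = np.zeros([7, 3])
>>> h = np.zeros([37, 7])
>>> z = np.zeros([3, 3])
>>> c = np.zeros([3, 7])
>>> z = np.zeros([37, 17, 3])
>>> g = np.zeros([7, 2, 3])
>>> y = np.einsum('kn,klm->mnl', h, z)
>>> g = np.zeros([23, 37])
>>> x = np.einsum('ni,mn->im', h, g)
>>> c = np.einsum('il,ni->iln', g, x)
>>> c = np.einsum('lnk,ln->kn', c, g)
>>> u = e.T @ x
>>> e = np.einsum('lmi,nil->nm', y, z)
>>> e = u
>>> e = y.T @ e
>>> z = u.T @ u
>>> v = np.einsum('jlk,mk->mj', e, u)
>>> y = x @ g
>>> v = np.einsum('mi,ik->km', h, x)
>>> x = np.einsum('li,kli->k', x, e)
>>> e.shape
(17, 7, 23)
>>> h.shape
(37, 7)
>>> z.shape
(23, 23)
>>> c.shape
(7, 37)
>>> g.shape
(23, 37)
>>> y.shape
(7, 37)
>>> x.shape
(17,)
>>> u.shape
(3, 23)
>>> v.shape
(23, 37)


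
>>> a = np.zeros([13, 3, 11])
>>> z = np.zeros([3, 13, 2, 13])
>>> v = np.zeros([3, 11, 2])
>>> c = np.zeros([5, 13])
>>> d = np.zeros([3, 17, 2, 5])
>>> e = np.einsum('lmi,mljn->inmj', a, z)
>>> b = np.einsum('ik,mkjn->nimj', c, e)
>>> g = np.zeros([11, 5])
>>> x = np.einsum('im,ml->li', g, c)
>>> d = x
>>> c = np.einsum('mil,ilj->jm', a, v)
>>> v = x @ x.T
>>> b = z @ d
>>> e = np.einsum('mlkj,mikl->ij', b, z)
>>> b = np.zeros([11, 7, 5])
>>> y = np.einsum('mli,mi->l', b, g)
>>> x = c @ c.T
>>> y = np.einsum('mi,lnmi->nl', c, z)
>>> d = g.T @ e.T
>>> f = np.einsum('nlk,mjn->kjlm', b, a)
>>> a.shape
(13, 3, 11)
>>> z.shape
(3, 13, 2, 13)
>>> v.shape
(13, 13)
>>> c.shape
(2, 13)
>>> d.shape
(5, 13)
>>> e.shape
(13, 11)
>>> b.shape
(11, 7, 5)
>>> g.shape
(11, 5)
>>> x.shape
(2, 2)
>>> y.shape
(13, 3)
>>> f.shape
(5, 3, 7, 13)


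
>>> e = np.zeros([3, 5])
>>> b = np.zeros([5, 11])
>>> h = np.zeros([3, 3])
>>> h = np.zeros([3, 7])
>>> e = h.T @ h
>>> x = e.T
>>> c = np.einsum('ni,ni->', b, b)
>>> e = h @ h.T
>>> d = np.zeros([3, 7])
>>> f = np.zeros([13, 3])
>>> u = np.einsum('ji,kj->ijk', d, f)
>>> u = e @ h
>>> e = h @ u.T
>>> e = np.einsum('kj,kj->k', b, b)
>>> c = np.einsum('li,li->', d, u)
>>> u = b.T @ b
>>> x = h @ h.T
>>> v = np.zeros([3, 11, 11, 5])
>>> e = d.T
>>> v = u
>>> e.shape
(7, 3)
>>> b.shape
(5, 11)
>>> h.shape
(3, 7)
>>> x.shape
(3, 3)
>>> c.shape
()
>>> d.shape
(3, 7)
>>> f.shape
(13, 3)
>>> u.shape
(11, 11)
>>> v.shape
(11, 11)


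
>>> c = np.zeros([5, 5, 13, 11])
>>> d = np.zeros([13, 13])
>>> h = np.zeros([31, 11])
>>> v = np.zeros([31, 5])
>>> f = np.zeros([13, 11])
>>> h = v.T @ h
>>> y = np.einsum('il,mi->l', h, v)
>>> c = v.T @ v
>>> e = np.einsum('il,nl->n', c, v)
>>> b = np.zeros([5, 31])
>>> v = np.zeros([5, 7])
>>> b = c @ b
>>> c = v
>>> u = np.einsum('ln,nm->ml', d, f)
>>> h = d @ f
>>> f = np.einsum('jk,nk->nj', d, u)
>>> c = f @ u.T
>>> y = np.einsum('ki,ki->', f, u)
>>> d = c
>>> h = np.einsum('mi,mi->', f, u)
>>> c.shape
(11, 11)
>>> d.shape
(11, 11)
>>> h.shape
()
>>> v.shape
(5, 7)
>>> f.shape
(11, 13)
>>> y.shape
()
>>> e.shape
(31,)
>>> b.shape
(5, 31)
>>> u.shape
(11, 13)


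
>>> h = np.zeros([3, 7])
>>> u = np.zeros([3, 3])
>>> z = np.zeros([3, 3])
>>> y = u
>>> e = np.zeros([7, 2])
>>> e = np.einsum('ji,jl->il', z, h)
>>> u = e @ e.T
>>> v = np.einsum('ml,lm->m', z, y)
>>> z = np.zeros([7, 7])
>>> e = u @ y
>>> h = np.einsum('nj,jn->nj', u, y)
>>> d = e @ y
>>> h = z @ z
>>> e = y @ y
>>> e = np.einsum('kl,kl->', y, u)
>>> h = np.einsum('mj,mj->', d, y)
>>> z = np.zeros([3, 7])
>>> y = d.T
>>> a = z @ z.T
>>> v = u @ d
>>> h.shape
()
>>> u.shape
(3, 3)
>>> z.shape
(3, 7)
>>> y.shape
(3, 3)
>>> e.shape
()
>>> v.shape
(3, 3)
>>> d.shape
(3, 3)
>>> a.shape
(3, 3)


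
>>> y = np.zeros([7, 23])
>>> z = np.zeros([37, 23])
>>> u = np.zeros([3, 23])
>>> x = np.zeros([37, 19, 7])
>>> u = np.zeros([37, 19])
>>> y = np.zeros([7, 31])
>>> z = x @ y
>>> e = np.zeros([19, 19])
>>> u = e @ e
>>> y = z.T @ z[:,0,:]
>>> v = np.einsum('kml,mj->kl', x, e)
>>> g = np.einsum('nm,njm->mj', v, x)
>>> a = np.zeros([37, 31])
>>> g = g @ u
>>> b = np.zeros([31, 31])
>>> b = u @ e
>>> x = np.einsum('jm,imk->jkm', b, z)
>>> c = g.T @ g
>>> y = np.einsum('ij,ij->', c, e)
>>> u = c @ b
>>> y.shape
()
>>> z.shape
(37, 19, 31)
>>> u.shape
(19, 19)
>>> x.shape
(19, 31, 19)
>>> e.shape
(19, 19)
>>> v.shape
(37, 7)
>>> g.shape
(7, 19)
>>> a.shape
(37, 31)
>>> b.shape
(19, 19)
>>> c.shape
(19, 19)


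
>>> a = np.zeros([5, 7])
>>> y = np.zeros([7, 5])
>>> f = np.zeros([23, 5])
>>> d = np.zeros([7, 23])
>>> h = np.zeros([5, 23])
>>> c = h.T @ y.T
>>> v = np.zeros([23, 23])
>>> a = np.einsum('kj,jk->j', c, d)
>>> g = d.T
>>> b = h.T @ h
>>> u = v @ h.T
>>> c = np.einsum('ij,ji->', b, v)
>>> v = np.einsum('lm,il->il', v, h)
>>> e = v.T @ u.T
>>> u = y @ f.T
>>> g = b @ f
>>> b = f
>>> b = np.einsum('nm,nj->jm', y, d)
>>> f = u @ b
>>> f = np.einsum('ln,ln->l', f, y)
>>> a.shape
(7,)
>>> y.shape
(7, 5)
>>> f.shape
(7,)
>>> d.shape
(7, 23)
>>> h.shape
(5, 23)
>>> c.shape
()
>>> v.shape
(5, 23)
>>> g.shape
(23, 5)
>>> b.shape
(23, 5)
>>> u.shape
(7, 23)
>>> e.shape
(23, 23)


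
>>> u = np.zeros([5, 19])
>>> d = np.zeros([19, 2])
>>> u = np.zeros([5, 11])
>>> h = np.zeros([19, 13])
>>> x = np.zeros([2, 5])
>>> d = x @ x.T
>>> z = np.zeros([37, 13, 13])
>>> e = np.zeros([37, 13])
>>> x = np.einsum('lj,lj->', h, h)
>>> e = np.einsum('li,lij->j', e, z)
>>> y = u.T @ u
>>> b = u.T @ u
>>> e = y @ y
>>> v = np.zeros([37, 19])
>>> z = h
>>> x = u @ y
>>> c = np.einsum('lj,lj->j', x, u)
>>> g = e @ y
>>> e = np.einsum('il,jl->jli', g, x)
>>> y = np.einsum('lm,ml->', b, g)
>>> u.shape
(5, 11)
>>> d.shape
(2, 2)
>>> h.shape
(19, 13)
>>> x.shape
(5, 11)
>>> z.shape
(19, 13)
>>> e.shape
(5, 11, 11)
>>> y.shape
()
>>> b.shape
(11, 11)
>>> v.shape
(37, 19)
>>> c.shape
(11,)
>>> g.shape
(11, 11)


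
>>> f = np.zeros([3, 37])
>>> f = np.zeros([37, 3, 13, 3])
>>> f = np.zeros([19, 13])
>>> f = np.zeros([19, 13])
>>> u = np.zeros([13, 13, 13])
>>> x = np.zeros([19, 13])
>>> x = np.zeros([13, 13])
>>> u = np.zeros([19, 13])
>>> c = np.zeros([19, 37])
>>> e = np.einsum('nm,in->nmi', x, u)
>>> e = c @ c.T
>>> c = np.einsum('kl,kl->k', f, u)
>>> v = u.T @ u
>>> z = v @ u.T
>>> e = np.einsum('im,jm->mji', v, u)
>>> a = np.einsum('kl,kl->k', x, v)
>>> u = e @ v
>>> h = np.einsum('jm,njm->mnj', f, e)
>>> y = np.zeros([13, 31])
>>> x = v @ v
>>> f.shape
(19, 13)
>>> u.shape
(13, 19, 13)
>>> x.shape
(13, 13)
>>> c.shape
(19,)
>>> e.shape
(13, 19, 13)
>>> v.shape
(13, 13)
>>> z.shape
(13, 19)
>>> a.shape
(13,)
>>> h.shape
(13, 13, 19)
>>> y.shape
(13, 31)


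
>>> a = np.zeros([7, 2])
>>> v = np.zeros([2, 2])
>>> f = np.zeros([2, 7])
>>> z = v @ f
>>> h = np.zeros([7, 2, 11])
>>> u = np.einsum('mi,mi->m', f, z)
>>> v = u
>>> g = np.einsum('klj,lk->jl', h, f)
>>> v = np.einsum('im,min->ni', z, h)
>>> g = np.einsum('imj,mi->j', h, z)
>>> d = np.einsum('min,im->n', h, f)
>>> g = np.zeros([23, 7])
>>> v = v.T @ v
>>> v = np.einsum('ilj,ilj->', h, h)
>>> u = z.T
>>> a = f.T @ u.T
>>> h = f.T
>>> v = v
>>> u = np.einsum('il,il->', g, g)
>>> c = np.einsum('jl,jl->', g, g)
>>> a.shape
(7, 7)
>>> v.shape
()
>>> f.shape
(2, 7)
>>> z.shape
(2, 7)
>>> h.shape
(7, 2)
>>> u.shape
()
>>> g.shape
(23, 7)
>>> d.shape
(11,)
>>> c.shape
()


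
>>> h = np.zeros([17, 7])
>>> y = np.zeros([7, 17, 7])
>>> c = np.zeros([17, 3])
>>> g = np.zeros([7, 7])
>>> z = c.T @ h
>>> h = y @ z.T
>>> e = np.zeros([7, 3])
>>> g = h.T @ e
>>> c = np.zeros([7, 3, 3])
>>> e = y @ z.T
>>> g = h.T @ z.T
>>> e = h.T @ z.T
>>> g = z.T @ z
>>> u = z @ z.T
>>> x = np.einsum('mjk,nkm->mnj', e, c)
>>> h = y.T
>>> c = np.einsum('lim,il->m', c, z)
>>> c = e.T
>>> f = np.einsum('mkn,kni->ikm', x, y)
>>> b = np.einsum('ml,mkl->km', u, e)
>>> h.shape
(7, 17, 7)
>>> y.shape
(7, 17, 7)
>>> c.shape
(3, 17, 3)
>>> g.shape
(7, 7)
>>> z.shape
(3, 7)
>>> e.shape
(3, 17, 3)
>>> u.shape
(3, 3)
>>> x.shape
(3, 7, 17)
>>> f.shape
(7, 7, 3)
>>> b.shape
(17, 3)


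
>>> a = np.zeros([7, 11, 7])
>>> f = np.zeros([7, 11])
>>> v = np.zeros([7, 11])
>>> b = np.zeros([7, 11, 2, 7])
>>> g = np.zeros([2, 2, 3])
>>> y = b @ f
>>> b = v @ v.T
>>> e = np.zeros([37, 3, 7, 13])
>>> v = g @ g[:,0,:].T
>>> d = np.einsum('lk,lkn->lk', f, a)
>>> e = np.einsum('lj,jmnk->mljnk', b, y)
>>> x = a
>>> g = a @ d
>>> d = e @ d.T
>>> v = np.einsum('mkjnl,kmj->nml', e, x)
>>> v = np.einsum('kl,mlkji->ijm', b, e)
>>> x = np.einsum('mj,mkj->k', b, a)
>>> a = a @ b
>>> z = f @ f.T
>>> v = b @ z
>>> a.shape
(7, 11, 7)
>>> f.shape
(7, 11)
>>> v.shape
(7, 7)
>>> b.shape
(7, 7)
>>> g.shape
(7, 11, 11)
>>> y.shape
(7, 11, 2, 11)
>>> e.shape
(11, 7, 7, 2, 11)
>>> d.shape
(11, 7, 7, 2, 7)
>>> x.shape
(11,)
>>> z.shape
(7, 7)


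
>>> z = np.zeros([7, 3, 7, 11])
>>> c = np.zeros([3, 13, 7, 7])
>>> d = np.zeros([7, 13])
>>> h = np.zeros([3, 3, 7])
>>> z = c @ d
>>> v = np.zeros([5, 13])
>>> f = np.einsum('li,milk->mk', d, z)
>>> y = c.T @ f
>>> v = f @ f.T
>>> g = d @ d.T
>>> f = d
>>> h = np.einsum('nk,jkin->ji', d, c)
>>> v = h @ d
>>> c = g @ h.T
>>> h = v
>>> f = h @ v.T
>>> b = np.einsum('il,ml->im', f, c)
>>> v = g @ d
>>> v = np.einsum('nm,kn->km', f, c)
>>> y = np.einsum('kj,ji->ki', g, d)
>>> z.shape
(3, 13, 7, 13)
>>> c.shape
(7, 3)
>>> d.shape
(7, 13)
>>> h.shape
(3, 13)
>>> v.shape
(7, 3)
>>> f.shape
(3, 3)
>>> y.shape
(7, 13)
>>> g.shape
(7, 7)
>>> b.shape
(3, 7)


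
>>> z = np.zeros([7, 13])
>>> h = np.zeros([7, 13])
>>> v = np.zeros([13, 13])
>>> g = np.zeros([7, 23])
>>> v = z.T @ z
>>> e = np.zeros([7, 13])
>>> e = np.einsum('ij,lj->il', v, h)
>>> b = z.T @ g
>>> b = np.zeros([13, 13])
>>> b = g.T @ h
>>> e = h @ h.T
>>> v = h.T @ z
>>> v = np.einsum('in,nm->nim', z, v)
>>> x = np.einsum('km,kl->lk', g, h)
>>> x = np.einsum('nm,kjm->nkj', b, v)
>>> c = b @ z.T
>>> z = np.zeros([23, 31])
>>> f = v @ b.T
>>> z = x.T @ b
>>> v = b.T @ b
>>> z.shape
(7, 13, 13)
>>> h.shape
(7, 13)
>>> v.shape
(13, 13)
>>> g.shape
(7, 23)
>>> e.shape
(7, 7)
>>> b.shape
(23, 13)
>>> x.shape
(23, 13, 7)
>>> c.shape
(23, 7)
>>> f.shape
(13, 7, 23)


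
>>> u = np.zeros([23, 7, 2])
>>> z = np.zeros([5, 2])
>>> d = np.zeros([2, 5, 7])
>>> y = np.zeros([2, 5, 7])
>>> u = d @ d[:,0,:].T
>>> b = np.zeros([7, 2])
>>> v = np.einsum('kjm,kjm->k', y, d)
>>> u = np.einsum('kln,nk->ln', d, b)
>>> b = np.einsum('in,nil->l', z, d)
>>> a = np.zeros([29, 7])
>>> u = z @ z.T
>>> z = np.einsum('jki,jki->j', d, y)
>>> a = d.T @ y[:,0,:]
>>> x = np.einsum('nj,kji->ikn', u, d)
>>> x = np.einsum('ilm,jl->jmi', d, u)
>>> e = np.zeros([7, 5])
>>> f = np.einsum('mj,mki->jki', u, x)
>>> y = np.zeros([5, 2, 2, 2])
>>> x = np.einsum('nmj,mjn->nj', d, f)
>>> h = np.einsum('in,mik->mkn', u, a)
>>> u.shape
(5, 5)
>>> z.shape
(2,)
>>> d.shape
(2, 5, 7)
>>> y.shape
(5, 2, 2, 2)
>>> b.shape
(7,)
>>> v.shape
(2,)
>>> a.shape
(7, 5, 7)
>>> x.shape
(2, 7)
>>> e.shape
(7, 5)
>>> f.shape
(5, 7, 2)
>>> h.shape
(7, 7, 5)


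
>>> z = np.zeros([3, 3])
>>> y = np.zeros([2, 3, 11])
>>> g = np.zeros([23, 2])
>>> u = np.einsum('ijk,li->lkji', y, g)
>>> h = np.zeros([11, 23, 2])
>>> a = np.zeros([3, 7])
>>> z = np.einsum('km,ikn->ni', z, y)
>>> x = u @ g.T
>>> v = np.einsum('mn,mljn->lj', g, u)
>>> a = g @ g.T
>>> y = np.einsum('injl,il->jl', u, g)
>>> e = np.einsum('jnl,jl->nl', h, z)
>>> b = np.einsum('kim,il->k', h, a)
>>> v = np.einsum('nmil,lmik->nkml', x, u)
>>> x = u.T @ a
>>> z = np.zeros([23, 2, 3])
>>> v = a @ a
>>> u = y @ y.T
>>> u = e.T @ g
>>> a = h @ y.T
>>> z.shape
(23, 2, 3)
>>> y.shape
(3, 2)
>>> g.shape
(23, 2)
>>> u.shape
(2, 2)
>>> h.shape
(11, 23, 2)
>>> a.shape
(11, 23, 3)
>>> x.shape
(2, 3, 11, 23)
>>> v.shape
(23, 23)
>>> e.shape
(23, 2)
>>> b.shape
(11,)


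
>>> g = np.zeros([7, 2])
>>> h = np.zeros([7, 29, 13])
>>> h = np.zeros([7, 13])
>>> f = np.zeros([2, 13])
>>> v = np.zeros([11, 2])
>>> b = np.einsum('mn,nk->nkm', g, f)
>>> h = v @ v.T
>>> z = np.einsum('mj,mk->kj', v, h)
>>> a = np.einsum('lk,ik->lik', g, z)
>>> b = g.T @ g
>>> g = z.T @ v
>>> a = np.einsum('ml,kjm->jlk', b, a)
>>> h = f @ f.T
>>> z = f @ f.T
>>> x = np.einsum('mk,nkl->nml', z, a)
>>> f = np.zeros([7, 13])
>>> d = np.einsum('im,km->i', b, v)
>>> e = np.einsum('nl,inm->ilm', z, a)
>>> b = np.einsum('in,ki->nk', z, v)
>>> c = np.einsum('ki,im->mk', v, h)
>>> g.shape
(2, 2)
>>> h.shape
(2, 2)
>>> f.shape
(7, 13)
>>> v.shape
(11, 2)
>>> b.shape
(2, 11)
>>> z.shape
(2, 2)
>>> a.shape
(11, 2, 7)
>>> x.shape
(11, 2, 7)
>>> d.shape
(2,)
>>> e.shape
(11, 2, 7)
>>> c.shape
(2, 11)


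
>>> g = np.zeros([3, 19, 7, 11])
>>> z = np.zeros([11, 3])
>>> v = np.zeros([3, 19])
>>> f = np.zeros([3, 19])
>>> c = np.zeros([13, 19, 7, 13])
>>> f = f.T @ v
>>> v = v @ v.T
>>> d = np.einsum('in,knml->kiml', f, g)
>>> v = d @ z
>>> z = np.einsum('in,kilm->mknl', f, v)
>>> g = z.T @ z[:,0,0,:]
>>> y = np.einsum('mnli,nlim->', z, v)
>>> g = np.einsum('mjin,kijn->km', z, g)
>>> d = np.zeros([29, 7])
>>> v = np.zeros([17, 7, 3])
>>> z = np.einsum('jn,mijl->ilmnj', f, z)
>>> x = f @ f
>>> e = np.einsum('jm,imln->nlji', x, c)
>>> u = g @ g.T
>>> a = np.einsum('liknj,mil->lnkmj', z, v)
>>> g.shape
(7, 3)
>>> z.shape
(3, 7, 3, 19, 19)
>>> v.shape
(17, 7, 3)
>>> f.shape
(19, 19)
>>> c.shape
(13, 19, 7, 13)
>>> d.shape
(29, 7)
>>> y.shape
()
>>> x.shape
(19, 19)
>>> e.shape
(13, 7, 19, 13)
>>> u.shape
(7, 7)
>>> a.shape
(3, 19, 3, 17, 19)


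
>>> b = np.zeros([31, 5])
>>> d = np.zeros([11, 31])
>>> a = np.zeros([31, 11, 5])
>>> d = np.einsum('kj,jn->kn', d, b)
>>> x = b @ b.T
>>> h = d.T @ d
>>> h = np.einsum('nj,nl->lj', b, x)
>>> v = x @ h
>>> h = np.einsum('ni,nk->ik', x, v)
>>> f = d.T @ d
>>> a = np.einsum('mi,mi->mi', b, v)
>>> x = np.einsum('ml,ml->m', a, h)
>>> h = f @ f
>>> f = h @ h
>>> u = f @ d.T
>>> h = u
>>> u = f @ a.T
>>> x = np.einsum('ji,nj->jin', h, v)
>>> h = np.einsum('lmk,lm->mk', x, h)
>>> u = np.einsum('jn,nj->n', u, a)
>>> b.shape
(31, 5)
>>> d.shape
(11, 5)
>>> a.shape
(31, 5)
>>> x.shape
(5, 11, 31)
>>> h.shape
(11, 31)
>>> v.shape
(31, 5)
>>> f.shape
(5, 5)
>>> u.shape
(31,)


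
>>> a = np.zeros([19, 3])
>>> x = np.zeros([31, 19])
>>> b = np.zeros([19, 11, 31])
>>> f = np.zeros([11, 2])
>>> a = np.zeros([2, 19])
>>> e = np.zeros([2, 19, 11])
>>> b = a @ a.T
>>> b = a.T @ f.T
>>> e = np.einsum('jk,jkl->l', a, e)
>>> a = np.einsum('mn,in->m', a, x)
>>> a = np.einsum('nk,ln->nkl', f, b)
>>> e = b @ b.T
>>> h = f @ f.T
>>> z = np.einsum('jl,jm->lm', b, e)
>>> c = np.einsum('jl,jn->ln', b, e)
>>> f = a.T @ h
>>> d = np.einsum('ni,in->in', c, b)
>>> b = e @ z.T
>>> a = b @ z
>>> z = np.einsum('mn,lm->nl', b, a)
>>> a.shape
(19, 19)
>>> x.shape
(31, 19)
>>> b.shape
(19, 11)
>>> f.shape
(19, 2, 11)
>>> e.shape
(19, 19)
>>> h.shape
(11, 11)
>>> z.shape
(11, 19)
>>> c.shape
(11, 19)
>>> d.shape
(19, 11)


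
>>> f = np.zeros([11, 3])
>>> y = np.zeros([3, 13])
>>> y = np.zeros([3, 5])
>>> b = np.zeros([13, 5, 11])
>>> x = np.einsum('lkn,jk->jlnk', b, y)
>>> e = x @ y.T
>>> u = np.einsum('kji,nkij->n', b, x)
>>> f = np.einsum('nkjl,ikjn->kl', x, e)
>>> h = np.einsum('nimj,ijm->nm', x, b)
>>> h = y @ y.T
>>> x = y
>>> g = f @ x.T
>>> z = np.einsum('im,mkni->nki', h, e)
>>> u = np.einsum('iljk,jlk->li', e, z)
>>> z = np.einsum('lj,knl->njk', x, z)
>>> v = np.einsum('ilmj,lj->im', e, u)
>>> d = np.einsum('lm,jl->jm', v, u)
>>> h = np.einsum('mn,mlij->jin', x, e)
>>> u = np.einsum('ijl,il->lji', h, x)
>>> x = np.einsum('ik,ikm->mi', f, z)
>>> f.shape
(13, 5)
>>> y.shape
(3, 5)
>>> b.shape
(13, 5, 11)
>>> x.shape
(11, 13)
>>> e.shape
(3, 13, 11, 3)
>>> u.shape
(5, 11, 3)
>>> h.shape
(3, 11, 5)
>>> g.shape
(13, 3)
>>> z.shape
(13, 5, 11)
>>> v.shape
(3, 11)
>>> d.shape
(13, 11)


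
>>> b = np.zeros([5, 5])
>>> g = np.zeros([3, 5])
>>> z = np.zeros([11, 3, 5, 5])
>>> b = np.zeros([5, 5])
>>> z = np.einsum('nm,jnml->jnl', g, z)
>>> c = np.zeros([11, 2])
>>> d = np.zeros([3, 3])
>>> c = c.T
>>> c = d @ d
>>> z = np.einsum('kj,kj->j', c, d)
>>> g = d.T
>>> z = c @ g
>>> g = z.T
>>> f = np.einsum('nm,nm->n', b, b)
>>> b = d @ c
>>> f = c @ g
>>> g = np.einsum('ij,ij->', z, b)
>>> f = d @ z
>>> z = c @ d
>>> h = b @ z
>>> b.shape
(3, 3)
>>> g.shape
()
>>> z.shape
(3, 3)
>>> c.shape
(3, 3)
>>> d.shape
(3, 3)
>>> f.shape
(3, 3)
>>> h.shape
(3, 3)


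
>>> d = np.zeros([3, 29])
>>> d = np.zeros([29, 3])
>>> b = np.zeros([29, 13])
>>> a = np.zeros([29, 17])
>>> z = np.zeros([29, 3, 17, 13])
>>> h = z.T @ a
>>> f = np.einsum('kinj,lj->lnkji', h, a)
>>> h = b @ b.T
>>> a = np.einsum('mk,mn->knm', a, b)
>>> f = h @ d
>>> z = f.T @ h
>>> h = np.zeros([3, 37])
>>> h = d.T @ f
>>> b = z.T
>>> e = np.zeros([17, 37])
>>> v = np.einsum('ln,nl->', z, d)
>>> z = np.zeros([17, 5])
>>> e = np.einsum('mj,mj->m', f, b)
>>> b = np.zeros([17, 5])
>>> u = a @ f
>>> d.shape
(29, 3)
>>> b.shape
(17, 5)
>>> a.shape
(17, 13, 29)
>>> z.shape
(17, 5)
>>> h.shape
(3, 3)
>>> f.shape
(29, 3)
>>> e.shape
(29,)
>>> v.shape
()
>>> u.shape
(17, 13, 3)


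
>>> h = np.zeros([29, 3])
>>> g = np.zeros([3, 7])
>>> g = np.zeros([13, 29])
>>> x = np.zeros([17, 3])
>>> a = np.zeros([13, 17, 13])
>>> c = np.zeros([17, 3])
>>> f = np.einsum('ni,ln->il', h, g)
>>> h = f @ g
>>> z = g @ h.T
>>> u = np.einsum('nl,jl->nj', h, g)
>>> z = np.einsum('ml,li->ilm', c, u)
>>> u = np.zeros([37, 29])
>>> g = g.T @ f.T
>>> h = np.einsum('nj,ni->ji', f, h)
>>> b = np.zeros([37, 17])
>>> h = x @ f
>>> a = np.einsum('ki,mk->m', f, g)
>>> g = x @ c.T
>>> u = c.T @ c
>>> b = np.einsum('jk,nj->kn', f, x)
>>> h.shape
(17, 13)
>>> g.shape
(17, 17)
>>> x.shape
(17, 3)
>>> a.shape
(29,)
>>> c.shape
(17, 3)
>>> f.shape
(3, 13)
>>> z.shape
(13, 3, 17)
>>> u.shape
(3, 3)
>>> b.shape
(13, 17)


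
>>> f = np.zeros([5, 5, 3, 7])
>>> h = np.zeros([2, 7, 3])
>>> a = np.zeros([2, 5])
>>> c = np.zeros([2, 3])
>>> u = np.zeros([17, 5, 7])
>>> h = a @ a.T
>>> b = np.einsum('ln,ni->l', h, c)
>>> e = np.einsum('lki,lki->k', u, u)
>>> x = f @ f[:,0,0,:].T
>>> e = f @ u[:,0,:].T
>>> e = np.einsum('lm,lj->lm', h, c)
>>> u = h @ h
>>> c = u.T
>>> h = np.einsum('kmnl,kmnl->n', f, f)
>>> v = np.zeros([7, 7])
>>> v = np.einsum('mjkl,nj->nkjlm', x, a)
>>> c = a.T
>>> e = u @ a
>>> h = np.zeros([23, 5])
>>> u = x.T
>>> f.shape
(5, 5, 3, 7)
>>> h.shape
(23, 5)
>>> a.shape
(2, 5)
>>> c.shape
(5, 2)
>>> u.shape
(5, 3, 5, 5)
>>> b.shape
(2,)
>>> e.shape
(2, 5)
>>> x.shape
(5, 5, 3, 5)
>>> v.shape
(2, 3, 5, 5, 5)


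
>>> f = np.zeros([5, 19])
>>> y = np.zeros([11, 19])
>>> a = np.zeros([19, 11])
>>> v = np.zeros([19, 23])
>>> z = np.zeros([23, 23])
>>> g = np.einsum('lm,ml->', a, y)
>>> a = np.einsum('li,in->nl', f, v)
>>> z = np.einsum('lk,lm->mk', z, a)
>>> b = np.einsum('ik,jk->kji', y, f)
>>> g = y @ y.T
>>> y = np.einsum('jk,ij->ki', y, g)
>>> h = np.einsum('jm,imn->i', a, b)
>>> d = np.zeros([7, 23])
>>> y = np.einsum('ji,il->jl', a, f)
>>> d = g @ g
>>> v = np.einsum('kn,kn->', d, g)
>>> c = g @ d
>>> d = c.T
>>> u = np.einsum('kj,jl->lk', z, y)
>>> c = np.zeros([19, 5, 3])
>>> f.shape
(5, 19)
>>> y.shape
(23, 19)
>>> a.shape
(23, 5)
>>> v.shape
()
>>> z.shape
(5, 23)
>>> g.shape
(11, 11)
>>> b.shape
(19, 5, 11)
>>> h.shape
(19,)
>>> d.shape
(11, 11)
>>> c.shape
(19, 5, 3)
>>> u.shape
(19, 5)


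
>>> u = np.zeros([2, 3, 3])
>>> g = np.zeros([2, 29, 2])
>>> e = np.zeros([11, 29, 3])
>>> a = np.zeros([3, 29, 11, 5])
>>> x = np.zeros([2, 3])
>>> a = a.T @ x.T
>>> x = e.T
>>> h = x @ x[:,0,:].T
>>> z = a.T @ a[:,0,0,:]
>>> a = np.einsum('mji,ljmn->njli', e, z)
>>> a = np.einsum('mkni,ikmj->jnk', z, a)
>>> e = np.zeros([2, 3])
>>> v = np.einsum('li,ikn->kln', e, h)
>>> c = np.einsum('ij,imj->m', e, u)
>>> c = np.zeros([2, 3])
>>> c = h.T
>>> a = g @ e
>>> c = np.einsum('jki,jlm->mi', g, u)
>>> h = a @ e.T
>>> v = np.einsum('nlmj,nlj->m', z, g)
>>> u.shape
(2, 3, 3)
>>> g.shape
(2, 29, 2)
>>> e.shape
(2, 3)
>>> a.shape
(2, 29, 3)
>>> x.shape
(3, 29, 11)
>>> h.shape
(2, 29, 2)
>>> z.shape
(2, 29, 11, 2)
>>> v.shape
(11,)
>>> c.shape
(3, 2)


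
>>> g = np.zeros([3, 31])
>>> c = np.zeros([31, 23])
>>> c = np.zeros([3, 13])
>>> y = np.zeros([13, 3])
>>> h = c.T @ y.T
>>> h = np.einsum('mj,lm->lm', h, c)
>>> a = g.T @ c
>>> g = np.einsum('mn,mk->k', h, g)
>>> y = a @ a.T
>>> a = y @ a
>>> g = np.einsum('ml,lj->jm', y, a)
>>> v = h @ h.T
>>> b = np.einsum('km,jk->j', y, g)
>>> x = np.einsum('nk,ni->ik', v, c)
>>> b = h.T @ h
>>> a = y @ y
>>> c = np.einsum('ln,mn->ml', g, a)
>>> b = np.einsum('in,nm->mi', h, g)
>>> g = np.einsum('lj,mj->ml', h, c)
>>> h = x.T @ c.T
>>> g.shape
(31, 3)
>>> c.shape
(31, 13)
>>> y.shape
(31, 31)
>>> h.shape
(3, 31)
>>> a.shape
(31, 31)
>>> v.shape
(3, 3)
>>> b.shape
(31, 3)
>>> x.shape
(13, 3)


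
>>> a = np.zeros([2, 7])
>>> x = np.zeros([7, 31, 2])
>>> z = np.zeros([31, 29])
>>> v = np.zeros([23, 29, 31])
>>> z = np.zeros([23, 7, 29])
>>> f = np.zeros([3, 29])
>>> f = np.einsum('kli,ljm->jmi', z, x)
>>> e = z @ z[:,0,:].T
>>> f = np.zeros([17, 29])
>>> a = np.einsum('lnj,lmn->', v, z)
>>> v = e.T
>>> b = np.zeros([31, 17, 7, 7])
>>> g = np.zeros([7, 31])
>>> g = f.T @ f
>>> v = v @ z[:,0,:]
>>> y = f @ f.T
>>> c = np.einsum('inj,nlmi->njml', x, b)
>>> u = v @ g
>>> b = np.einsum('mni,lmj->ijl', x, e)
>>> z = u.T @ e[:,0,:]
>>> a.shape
()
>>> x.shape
(7, 31, 2)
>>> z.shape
(29, 7, 23)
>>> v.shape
(23, 7, 29)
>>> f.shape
(17, 29)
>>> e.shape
(23, 7, 23)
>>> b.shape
(2, 23, 23)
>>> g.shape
(29, 29)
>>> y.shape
(17, 17)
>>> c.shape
(31, 2, 7, 17)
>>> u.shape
(23, 7, 29)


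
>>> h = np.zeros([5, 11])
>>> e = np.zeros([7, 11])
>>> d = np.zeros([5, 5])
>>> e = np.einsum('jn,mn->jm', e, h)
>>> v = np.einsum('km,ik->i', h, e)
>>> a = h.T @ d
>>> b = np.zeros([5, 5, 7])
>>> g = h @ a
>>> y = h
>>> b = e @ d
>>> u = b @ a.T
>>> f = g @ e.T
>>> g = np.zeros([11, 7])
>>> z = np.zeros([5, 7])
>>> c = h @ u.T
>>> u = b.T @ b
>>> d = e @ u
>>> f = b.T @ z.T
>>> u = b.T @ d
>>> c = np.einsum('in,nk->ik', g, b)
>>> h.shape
(5, 11)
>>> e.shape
(7, 5)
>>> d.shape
(7, 5)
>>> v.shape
(7,)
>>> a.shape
(11, 5)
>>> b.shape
(7, 5)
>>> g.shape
(11, 7)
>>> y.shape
(5, 11)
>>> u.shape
(5, 5)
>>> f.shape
(5, 5)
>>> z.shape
(5, 7)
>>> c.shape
(11, 5)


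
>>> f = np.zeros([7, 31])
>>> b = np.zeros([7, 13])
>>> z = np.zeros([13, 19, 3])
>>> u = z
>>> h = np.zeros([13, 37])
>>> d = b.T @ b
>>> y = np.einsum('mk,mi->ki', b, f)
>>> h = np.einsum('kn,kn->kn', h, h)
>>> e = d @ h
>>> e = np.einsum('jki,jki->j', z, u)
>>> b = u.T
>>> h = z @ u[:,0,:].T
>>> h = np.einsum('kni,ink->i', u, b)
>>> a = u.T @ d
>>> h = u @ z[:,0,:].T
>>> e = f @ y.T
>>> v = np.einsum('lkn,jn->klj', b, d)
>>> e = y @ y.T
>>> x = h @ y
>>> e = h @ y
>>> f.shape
(7, 31)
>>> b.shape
(3, 19, 13)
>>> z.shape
(13, 19, 3)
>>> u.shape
(13, 19, 3)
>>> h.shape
(13, 19, 13)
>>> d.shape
(13, 13)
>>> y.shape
(13, 31)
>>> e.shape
(13, 19, 31)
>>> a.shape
(3, 19, 13)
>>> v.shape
(19, 3, 13)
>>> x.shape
(13, 19, 31)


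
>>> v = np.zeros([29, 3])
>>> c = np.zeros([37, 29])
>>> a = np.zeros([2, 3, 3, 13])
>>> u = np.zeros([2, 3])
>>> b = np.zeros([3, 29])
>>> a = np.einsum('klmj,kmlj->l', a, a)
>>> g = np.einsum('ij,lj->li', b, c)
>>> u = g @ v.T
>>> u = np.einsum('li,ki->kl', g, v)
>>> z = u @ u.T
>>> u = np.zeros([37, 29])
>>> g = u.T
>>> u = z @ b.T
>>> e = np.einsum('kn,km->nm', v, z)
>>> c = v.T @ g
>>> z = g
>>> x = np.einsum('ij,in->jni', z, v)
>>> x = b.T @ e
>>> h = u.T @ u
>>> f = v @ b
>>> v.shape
(29, 3)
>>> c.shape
(3, 37)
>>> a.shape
(3,)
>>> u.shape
(29, 3)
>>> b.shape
(3, 29)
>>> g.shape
(29, 37)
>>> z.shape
(29, 37)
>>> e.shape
(3, 29)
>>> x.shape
(29, 29)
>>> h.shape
(3, 3)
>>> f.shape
(29, 29)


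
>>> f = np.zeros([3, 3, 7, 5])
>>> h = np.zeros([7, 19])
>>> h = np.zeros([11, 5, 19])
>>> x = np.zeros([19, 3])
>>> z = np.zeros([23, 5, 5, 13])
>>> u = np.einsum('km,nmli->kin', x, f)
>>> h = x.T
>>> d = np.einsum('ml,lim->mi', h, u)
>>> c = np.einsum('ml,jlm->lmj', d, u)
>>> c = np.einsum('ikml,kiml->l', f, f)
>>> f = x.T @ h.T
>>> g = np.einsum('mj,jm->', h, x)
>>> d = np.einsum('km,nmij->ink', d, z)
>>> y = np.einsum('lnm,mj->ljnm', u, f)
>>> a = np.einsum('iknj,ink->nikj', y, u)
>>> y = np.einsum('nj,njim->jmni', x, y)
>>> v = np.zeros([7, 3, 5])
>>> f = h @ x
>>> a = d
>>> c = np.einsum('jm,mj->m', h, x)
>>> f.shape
(3, 3)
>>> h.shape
(3, 19)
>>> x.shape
(19, 3)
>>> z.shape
(23, 5, 5, 13)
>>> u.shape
(19, 5, 3)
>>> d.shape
(5, 23, 3)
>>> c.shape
(19,)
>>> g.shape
()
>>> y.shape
(3, 3, 19, 5)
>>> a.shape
(5, 23, 3)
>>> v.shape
(7, 3, 5)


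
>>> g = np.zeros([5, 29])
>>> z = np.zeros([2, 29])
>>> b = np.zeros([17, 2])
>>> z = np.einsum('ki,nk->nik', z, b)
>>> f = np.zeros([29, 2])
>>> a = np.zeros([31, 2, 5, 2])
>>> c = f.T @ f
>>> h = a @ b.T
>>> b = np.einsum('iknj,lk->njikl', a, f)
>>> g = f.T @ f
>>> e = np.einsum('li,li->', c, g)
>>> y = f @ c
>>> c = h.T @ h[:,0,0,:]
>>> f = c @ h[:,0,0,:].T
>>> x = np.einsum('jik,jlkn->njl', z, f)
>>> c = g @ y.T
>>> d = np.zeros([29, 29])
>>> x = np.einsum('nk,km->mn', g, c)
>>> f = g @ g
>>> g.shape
(2, 2)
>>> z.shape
(17, 29, 2)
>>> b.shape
(5, 2, 31, 2, 29)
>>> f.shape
(2, 2)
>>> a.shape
(31, 2, 5, 2)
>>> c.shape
(2, 29)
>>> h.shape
(31, 2, 5, 17)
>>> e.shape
()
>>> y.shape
(29, 2)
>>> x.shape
(29, 2)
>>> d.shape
(29, 29)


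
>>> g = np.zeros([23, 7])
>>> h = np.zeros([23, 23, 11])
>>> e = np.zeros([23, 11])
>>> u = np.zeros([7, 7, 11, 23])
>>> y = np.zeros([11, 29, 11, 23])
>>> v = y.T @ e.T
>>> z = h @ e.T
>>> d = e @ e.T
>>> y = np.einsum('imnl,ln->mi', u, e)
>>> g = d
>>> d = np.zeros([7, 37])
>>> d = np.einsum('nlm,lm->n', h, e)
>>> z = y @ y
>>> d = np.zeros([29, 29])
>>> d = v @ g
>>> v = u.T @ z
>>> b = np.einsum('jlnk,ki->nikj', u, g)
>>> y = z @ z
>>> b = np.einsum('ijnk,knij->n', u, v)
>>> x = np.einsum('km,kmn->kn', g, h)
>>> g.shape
(23, 23)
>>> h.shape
(23, 23, 11)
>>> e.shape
(23, 11)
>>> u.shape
(7, 7, 11, 23)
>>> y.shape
(7, 7)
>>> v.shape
(23, 11, 7, 7)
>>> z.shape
(7, 7)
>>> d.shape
(23, 11, 29, 23)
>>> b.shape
(11,)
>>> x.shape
(23, 11)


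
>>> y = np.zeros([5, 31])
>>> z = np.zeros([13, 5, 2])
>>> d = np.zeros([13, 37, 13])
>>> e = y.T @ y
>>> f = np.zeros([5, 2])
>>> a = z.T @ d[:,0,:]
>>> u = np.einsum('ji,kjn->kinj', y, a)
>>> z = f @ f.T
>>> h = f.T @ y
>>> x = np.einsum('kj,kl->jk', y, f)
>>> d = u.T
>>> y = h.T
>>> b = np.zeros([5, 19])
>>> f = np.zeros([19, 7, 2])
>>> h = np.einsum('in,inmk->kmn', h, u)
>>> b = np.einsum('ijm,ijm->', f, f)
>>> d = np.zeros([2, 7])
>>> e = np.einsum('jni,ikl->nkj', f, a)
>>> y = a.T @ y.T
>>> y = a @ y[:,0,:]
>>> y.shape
(2, 5, 31)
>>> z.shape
(5, 5)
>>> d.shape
(2, 7)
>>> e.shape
(7, 5, 19)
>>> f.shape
(19, 7, 2)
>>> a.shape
(2, 5, 13)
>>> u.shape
(2, 31, 13, 5)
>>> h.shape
(5, 13, 31)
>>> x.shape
(31, 5)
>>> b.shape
()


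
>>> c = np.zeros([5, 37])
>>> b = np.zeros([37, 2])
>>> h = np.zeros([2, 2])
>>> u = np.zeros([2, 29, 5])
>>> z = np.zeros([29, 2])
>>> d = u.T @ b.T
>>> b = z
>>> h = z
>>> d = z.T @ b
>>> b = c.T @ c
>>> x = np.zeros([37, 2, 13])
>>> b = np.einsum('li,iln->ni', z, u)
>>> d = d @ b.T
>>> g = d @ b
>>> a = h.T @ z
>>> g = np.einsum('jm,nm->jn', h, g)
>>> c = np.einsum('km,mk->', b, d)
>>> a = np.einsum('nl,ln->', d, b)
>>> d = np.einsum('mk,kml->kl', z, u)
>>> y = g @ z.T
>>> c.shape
()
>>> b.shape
(5, 2)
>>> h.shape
(29, 2)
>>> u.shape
(2, 29, 5)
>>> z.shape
(29, 2)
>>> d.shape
(2, 5)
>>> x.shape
(37, 2, 13)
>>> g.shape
(29, 2)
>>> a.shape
()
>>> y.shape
(29, 29)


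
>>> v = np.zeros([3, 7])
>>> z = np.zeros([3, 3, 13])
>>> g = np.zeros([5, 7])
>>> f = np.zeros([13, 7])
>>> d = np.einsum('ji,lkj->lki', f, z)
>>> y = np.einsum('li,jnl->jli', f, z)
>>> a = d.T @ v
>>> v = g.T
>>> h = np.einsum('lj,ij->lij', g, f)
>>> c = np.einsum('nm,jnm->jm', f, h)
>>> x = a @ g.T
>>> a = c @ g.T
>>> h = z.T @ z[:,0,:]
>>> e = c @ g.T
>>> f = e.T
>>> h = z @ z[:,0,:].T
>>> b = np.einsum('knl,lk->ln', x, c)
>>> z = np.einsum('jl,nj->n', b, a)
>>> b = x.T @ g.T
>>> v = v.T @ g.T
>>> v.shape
(5, 5)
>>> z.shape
(5,)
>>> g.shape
(5, 7)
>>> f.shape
(5, 5)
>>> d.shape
(3, 3, 7)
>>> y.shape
(3, 13, 7)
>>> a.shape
(5, 5)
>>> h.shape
(3, 3, 3)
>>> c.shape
(5, 7)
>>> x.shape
(7, 3, 5)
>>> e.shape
(5, 5)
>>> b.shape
(5, 3, 5)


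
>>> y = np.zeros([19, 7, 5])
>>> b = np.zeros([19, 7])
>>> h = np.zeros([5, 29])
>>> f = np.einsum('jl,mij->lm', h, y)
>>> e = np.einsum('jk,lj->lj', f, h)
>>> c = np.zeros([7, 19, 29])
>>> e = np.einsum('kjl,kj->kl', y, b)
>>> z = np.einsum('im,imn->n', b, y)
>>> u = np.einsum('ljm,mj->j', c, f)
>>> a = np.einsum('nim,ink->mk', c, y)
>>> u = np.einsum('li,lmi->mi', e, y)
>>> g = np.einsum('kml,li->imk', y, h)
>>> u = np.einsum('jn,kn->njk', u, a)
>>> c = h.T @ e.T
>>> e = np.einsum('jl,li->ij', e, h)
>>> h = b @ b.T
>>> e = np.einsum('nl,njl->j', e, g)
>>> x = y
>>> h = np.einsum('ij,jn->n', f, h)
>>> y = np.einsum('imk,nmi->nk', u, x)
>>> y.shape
(19, 29)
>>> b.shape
(19, 7)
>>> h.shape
(19,)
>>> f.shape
(29, 19)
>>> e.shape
(7,)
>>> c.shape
(29, 19)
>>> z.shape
(5,)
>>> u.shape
(5, 7, 29)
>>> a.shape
(29, 5)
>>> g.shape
(29, 7, 19)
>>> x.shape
(19, 7, 5)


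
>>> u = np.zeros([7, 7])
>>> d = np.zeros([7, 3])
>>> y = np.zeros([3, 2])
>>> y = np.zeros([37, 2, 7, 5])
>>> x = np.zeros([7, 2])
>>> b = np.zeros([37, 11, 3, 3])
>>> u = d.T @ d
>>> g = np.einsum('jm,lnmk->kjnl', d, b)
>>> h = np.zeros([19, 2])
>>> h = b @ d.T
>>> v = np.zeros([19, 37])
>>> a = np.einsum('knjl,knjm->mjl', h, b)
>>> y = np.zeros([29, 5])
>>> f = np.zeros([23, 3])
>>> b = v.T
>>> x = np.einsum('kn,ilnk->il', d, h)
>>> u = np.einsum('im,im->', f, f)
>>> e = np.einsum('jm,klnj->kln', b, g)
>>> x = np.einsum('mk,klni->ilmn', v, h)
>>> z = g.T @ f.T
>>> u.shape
()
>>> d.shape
(7, 3)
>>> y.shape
(29, 5)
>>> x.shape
(7, 11, 19, 3)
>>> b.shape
(37, 19)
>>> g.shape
(3, 7, 11, 37)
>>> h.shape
(37, 11, 3, 7)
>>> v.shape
(19, 37)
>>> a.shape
(3, 3, 7)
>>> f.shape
(23, 3)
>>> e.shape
(3, 7, 11)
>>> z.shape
(37, 11, 7, 23)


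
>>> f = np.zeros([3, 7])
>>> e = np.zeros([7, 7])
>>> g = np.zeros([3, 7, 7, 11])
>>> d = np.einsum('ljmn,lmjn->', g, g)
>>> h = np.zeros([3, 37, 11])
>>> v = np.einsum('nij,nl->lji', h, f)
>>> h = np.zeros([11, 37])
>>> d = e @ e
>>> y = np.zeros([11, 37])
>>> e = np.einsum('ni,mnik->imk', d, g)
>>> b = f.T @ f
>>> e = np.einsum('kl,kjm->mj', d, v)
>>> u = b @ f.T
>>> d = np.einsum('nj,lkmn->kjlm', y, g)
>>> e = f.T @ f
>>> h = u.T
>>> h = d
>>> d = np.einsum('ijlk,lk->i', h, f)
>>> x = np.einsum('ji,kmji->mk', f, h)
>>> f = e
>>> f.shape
(7, 7)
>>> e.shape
(7, 7)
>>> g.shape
(3, 7, 7, 11)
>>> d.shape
(7,)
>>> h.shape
(7, 37, 3, 7)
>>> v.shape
(7, 11, 37)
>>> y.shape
(11, 37)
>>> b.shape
(7, 7)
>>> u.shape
(7, 3)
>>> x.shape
(37, 7)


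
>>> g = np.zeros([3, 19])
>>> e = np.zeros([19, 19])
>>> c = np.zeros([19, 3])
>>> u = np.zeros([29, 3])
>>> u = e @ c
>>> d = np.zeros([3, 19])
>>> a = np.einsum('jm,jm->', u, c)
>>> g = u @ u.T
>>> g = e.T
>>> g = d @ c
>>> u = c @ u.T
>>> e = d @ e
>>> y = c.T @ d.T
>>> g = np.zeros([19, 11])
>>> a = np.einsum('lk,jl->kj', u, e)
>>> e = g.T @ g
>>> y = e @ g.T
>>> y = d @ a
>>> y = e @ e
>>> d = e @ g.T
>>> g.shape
(19, 11)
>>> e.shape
(11, 11)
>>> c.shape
(19, 3)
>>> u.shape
(19, 19)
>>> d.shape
(11, 19)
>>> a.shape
(19, 3)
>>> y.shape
(11, 11)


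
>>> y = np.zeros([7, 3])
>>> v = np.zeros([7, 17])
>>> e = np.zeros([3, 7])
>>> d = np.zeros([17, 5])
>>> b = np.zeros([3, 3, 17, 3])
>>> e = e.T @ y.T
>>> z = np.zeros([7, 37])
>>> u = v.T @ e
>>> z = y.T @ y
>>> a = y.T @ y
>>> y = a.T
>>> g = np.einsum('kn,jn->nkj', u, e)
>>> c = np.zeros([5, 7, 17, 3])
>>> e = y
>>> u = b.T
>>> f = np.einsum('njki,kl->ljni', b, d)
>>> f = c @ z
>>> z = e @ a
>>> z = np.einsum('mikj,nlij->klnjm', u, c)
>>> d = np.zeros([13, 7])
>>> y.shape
(3, 3)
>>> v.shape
(7, 17)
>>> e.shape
(3, 3)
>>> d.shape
(13, 7)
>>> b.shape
(3, 3, 17, 3)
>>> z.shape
(3, 7, 5, 3, 3)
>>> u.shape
(3, 17, 3, 3)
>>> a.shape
(3, 3)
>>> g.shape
(7, 17, 7)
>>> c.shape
(5, 7, 17, 3)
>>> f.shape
(5, 7, 17, 3)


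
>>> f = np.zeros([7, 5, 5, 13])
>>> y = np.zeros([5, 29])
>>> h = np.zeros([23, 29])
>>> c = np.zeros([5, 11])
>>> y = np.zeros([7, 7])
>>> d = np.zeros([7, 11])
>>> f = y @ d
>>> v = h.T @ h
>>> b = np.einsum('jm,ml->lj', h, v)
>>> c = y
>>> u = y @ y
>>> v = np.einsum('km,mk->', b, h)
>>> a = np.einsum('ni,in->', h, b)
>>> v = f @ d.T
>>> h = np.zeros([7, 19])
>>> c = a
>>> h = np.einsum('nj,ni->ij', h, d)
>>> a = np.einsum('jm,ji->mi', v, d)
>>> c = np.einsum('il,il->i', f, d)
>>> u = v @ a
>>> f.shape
(7, 11)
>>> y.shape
(7, 7)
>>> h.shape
(11, 19)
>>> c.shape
(7,)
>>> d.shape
(7, 11)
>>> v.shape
(7, 7)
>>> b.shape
(29, 23)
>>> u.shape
(7, 11)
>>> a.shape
(7, 11)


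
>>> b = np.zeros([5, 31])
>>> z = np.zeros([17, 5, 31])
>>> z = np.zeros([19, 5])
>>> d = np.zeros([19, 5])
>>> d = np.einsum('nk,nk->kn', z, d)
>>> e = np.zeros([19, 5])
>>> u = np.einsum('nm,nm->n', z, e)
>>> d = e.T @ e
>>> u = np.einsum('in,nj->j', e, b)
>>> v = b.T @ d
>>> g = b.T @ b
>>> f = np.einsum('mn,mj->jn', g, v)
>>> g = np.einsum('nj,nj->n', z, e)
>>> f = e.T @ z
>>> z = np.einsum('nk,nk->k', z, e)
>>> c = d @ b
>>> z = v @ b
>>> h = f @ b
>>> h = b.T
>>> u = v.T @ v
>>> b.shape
(5, 31)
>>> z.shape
(31, 31)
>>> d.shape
(5, 5)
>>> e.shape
(19, 5)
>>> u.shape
(5, 5)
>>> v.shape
(31, 5)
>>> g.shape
(19,)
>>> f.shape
(5, 5)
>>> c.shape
(5, 31)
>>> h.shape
(31, 5)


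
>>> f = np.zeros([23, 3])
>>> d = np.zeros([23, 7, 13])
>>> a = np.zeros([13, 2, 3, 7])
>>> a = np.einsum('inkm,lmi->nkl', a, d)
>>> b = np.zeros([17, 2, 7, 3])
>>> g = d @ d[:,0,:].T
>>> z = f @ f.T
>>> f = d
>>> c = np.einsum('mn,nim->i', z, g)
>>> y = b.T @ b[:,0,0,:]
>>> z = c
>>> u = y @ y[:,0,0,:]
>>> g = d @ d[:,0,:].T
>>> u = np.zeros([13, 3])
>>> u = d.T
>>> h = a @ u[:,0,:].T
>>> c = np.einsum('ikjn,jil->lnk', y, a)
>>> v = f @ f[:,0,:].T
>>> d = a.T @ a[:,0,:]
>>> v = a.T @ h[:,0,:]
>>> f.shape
(23, 7, 13)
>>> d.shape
(23, 3, 23)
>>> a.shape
(2, 3, 23)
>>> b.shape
(17, 2, 7, 3)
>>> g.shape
(23, 7, 23)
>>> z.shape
(7,)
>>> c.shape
(23, 3, 7)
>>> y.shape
(3, 7, 2, 3)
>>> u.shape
(13, 7, 23)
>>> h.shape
(2, 3, 13)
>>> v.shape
(23, 3, 13)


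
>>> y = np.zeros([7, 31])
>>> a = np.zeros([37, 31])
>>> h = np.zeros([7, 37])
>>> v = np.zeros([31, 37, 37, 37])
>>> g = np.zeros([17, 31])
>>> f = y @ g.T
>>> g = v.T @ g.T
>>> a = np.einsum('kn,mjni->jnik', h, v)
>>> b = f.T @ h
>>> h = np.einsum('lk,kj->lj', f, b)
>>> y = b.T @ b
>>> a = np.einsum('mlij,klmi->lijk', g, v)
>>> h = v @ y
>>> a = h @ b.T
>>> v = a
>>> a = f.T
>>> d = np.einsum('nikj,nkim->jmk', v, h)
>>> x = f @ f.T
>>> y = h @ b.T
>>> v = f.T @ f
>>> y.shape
(31, 37, 37, 17)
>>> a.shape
(17, 7)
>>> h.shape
(31, 37, 37, 37)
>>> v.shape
(17, 17)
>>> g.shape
(37, 37, 37, 17)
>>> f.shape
(7, 17)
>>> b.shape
(17, 37)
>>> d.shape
(17, 37, 37)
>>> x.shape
(7, 7)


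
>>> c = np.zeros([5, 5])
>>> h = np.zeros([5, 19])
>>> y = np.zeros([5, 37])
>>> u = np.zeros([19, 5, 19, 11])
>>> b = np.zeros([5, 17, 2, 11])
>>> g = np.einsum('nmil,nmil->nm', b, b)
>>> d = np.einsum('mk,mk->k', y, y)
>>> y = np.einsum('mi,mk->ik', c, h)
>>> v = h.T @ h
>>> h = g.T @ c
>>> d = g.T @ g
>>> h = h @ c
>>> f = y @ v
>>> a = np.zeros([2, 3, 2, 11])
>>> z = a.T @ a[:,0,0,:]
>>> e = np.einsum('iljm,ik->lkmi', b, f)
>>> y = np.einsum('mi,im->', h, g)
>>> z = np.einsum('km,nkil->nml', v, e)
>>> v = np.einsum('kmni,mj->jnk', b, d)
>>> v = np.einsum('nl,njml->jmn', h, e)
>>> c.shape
(5, 5)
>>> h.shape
(17, 5)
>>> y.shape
()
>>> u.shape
(19, 5, 19, 11)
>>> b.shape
(5, 17, 2, 11)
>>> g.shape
(5, 17)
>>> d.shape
(17, 17)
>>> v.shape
(19, 11, 17)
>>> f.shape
(5, 19)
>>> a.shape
(2, 3, 2, 11)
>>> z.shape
(17, 19, 5)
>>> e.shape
(17, 19, 11, 5)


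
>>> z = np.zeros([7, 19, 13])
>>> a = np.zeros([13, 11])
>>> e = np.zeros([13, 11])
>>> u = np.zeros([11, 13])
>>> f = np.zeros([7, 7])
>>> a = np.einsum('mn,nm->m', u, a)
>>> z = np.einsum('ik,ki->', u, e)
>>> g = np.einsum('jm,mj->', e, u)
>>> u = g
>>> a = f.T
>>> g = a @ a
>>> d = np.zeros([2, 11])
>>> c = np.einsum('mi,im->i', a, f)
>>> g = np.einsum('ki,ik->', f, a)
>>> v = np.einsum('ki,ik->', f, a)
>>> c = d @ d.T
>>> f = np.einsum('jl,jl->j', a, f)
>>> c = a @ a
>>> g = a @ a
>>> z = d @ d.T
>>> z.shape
(2, 2)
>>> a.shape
(7, 7)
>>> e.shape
(13, 11)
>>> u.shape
()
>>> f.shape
(7,)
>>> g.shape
(7, 7)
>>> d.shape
(2, 11)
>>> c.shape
(7, 7)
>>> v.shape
()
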